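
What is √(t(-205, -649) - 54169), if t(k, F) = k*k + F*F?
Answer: √409057 ≈ 639.58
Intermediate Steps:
t(k, F) = F² + k² (t(k, F) = k² + F² = F² + k²)
√(t(-205, -649) - 54169) = √(((-649)² + (-205)²) - 54169) = √((421201 + 42025) - 54169) = √(463226 - 54169) = √409057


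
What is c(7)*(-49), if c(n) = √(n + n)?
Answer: -49*√14 ≈ -183.34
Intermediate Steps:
c(n) = √2*√n (c(n) = √(2*n) = √2*√n)
c(7)*(-49) = (√2*√7)*(-49) = √14*(-49) = -49*√14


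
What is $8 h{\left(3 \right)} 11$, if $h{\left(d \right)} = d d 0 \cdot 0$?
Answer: $0$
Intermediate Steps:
$h{\left(d \right)} = 0$ ($h{\left(d \right)} = d^{2} \cdot 0 \cdot 0 = 0 \cdot 0 = 0$)
$8 h{\left(3 \right)} 11 = 8 \cdot 0 \cdot 11 = 0 \cdot 11 = 0$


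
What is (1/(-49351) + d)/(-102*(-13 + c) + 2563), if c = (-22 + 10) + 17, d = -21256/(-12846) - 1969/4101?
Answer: 508940532056/1464166903063989 ≈ 0.00034760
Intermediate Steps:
d = 10312847/8780241 (d = -21256*(-1/12846) - 1969*1/4101 = 10628/6423 - 1969/4101 = 10312847/8780241 ≈ 1.1746)
c = 5 (c = -12 + 17 = 5)
(1/(-49351) + d)/(-102*(-13 + c) + 2563) = (1/(-49351) + 10312847/8780241)/(-102*(-13 + 5) + 2563) = (-1/49351 + 10312847/8780241)/(-102*(-8) + 2563) = 508940532056/(433313673591*(816 + 2563)) = (508940532056/433313673591)/3379 = (508940532056/433313673591)*(1/3379) = 508940532056/1464166903063989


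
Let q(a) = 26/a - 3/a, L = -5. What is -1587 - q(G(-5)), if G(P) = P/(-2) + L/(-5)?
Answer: -11155/7 ≈ -1593.6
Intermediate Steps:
G(P) = 1 - P/2 (G(P) = P/(-2) - 5/(-5) = P*(-½) - 5*(-⅕) = -P/2 + 1 = 1 - P/2)
q(a) = 23/a
-1587 - q(G(-5)) = -1587 - 23/(1 - ½*(-5)) = -1587 - 23/(1 + 5/2) = -1587 - 23/7/2 = -1587 - 23*2/7 = -1587 - 1*46/7 = -1587 - 46/7 = -11155/7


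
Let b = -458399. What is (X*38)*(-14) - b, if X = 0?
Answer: 458399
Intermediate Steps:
(X*38)*(-14) - b = (0*38)*(-14) - 1*(-458399) = 0*(-14) + 458399 = 0 + 458399 = 458399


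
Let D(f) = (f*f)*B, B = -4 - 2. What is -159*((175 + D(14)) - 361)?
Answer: 216558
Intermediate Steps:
B = -6
D(f) = -6*f**2 (D(f) = (f*f)*(-6) = f**2*(-6) = -6*f**2)
-159*((175 + D(14)) - 361) = -159*((175 - 6*14**2) - 361) = -159*((175 - 6*196) - 361) = -159*((175 - 1176) - 361) = -159*(-1001 - 361) = -159*(-1362) = 216558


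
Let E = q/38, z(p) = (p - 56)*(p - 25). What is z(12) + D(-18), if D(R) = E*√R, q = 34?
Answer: 572 + 51*I*√2/19 ≈ 572.0 + 3.796*I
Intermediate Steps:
z(p) = (-56 + p)*(-25 + p)
E = 17/19 (E = 34/38 = 34*(1/38) = 17/19 ≈ 0.89474)
D(R) = 17*√R/19
z(12) + D(-18) = (1400 + 12² - 81*12) + 17*√(-18)/19 = (1400 + 144 - 972) + 17*(3*I*√2)/19 = 572 + 51*I*√2/19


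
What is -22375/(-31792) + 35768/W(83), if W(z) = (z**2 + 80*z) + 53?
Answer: 720516753/215899472 ≈ 3.3373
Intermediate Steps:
W(z) = 53 + z**2 + 80*z
-22375/(-31792) + 35768/W(83) = -22375/(-31792) + 35768/(53 + 83**2 + 80*83) = -22375*(-1/31792) + 35768/(53 + 6889 + 6640) = 22375/31792 + 35768/13582 = 22375/31792 + 35768*(1/13582) = 22375/31792 + 17884/6791 = 720516753/215899472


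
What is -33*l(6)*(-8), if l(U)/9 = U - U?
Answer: 0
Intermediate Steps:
l(U) = 0 (l(U) = 9*(U - U) = 9*0 = 0)
-33*l(6)*(-8) = -33*0*(-8) = 0*(-8) = 0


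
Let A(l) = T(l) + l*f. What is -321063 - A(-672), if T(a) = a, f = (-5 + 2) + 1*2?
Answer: -321063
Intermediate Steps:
f = -1 (f = -3 + 2 = -1)
A(l) = 0 (A(l) = l + l*(-1) = l - l = 0)
-321063 - A(-672) = -321063 - 1*0 = -321063 + 0 = -321063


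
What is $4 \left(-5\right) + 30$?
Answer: $10$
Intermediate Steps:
$4 \left(-5\right) + 30 = -20 + 30 = 10$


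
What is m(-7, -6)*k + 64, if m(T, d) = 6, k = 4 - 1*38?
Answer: -140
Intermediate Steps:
k = -34 (k = 4 - 38 = -34)
m(-7, -6)*k + 64 = 6*(-34) + 64 = -204 + 64 = -140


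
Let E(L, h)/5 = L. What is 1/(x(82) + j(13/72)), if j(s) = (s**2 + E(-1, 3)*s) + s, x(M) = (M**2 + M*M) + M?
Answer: 5184/70135945 ≈ 7.3914e-5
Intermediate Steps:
E(L, h) = 5*L
x(M) = M + 2*M**2 (x(M) = (M**2 + M**2) + M = 2*M**2 + M = M + 2*M**2)
j(s) = s**2 - 4*s (j(s) = (s**2 + (5*(-1))*s) + s = (s**2 - 5*s) + s = s**2 - 4*s)
1/(x(82) + j(13/72)) = 1/(82*(1 + 2*82) + (13/72)*(-4 + 13/72)) = 1/(82*(1 + 164) + (13*(1/72))*(-4 + 13*(1/72))) = 1/(82*165 + 13*(-4 + 13/72)/72) = 1/(13530 + (13/72)*(-275/72)) = 1/(13530 - 3575/5184) = 1/(70135945/5184) = 5184/70135945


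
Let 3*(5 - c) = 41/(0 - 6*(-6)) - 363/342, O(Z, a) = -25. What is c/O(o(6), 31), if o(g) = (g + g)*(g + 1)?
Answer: -10207/51300 ≈ -0.19897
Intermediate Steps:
o(g) = 2*g*(1 + g) (o(g) = (2*g)*(1 + g) = 2*g*(1 + g))
c = 10207/2052 (c = 5 - (41/(0 - 6*(-6)) - 363/342)/3 = 5 - (41/(0 + 36) - 363*1/342)/3 = 5 - (41/36 - 121/114)/3 = 5 - ⅓*53/684 = 5 - 53/2052 = 10207/2052 ≈ 4.9742)
c/O(o(6), 31) = (10207/2052)/(-25) = (10207/2052)*(-1/25) = -10207/51300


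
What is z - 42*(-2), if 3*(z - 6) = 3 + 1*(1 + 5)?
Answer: 93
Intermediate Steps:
z = 9 (z = 6 + (3 + 1*(1 + 5))/3 = 6 + (3 + 1*6)/3 = 6 + (3 + 6)/3 = 6 + (1/3)*9 = 6 + 3 = 9)
z - 42*(-2) = 9 - 42*(-2) = 9 + 84 = 93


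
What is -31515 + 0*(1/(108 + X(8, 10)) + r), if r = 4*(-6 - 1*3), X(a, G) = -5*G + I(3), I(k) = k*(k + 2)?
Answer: -31515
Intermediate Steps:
I(k) = k*(2 + k)
X(a, G) = 15 - 5*G (X(a, G) = -5*G + 3*(2 + 3) = -5*G + 3*5 = -5*G + 15 = 15 - 5*G)
r = -36 (r = 4*(-6 - 3) = 4*(-9) = -36)
-31515 + 0*(1/(108 + X(8, 10)) + r) = -31515 + 0*(1/(108 + (15 - 5*10)) - 36) = -31515 + 0*(1/(108 + (15 - 50)) - 36) = -31515 + 0*(1/(108 - 35) - 36) = -31515 + 0*(1/73 - 36) = -31515 + 0*(-2627/73) = -31515 + 0 = -31515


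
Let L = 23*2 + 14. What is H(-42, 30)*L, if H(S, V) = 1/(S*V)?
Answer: -1/21 ≈ -0.047619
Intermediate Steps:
H(S, V) = 1/(S*V)
L = 60 (L = 46 + 14 = 60)
H(-42, 30)*L = (1/(-42*30))*60 = -1/42*1/30*60 = -1/1260*60 = -1/21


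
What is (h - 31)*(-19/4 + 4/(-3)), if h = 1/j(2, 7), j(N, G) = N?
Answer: 4453/24 ≈ 185.54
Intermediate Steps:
h = ½ (h = 1/2 = ½ ≈ 0.50000)
(h - 31)*(-19/4 + 4/(-3)) = (½ - 31)*(-19/4 + 4/(-3)) = -61*(-19*¼ + 4*(-⅓))/2 = -61*(-19/4 - 4/3)/2 = -61/2*(-73/12) = 4453/24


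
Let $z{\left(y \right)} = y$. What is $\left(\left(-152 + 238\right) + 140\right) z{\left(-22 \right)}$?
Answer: $-4972$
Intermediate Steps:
$\left(\left(-152 + 238\right) + 140\right) z{\left(-22 \right)} = \left(\left(-152 + 238\right) + 140\right) \left(-22\right) = \left(86 + 140\right) \left(-22\right) = 226 \left(-22\right) = -4972$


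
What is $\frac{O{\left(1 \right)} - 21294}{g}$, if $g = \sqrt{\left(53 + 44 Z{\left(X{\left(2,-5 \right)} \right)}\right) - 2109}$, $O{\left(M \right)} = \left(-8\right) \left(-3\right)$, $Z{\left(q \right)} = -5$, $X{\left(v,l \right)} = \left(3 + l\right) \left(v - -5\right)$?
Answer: $\frac{10635 i \sqrt{569}}{569} \approx 445.84 i$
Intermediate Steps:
$X{\left(v,l \right)} = \left(3 + l\right) \left(5 + v\right)$ ($X{\left(v,l \right)} = \left(3 + l\right) \left(v + 5\right) = \left(3 + l\right) \left(5 + v\right)$)
$O{\left(M \right)} = 24$
$g = 2 i \sqrt{569}$ ($g = \sqrt{\left(53 + 44 \left(-5\right)\right) - 2109} = \sqrt{\left(53 - 220\right) - 2109} = \sqrt{-167 - 2109} = \sqrt{-2276} = 2 i \sqrt{569} \approx 47.707 i$)
$\frac{O{\left(1 \right)} - 21294}{g} = \frac{24 - 21294}{2 i \sqrt{569}} = \left(24 - 21294\right) \left(- \frac{i \sqrt{569}}{1138}\right) = - 21270 \left(- \frac{i \sqrt{569}}{1138}\right) = \frac{10635 i \sqrt{569}}{569}$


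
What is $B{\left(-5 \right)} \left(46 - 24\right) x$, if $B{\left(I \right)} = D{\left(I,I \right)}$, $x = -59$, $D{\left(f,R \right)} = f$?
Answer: $6490$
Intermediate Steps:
$B{\left(I \right)} = I$
$B{\left(-5 \right)} \left(46 - 24\right) x = - 5 \left(46 - 24\right) \left(-59\right) = \left(-5\right) 22 \left(-59\right) = \left(-110\right) \left(-59\right) = 6490$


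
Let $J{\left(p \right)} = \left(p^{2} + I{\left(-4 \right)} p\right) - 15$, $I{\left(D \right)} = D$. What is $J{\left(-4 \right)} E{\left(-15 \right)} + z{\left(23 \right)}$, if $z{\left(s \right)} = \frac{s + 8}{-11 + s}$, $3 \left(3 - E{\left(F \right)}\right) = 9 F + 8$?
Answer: $\frac{3093}{4} \approx 773.25$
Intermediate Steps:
$E{\left(F \right)} = \frac{1}{3} - 3 F$ ($E{\left(F \right)} = 3 - \frac{9 F + 8}{3} = 3 - \frac{8 + 9 F}{3} = 3 - \left(\frac{8}{3} + 3 F\right) = \frac{1}{3} - 3 F$)
$z{\left(s \right)} = \frac{8 + s}{-11 + s}$
$J{\left(p \right)} = -15 + p^{2} - 4 p$ ($J{\left(p \right)} = \left(p^{2} - 4 p\right) - 15 = -15 + p^{2} - 4 p$)
$J{\left(-4 \right)} E{\left(-15 \right)} + z{\left(23 \right)} = \left(-15 + \left(-4\right)^{2} - -16\right) \left(\frac{1}{3} - -45\right) + \frac{8 + 23}{-11 + 23} = \left(-15 + 16 + 16\right) \left(\frac{1}{3} + 45\right) + \frac{1}{12} \cdot 31 = 17 \cdot \frac{136}{3} + \frac{1}{12} \cdot 31 = \frac{2312}{3} + \frac{31}{12} = \frac{3093}{4}$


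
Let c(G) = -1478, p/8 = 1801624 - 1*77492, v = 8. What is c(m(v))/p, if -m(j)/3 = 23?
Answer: -739/6896528 ≈ -0.00010716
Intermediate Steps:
p = 13793056 (p = 8*(1801624 - 1*77492) = 8*(1801624 - 77492) = 8*1724132 = 13793056)
m(j) = -69 (m(j) = -3*23 = -69)
c(m(v))/p = -1478/13793056 = -1478*1/13793056 = -739/6896528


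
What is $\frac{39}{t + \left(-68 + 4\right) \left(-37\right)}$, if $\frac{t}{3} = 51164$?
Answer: $\frac{39}{155860} \approx 0.00025022$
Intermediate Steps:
$t = 153492$ ($t = 3 \cdot 51164 = 153492$)
$\frac{39}{t + \left(-68 + 4\right) \left(-37\right)} = \frac{39}{153492 + \left(-68 + 4\right) \left(-37\right)} = \frac{39}{153492 - -2368} = \frac{39}{153492 + 2368} = \frac{39}{155860}$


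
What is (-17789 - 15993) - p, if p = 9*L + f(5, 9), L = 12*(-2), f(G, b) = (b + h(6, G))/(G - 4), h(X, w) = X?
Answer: -33581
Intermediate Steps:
f(G, b) = (6 + b)/(-4 + G) (f(G, b) = (b + 6)/(G - 4) = (6 + b)/(-4 + G))
L = -24
p = -201 (p = 9*(-24) + (6 + 9)/(-4 + 5) = -216 + 15/1 = -216 + 1*15 = -216 + 15 = -201)
(-17789 - 15993) - p = (-17789 - 15993) - 1*(-201) = -33782 + 201 = -33581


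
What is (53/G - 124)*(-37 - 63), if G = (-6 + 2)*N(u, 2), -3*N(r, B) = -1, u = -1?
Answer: 16375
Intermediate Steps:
N(r, B) = ⅓ (N(r, B) = -⅓*(-1) = ⅓)
G = -4/3 (G = (-6 + 2)*(⅓) = -4*⅓ = -4/3 ≈ -1.3333)
(53/G - 124)*(-37 - 63) = (53/(-4/3) - 124)*(-37 - 63) = (53*(-¾) - 124)*(-100) = (-159/4 - 124)*(-100) = -655/4*(-100) = 16375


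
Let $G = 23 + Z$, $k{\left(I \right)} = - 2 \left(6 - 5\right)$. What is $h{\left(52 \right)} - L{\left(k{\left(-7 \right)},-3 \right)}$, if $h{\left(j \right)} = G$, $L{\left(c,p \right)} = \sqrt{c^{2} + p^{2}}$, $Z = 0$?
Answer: $23 - \sqrt{13} \approx 19.394$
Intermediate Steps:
$k{\left(I \right)} = -2$ ($k{\left(I \right)} = \left(-2\right) 1 = -2$)
$G = 23$ ($G = 23 + 0 = 23$)
$h{\left(j \right)} = 23$
$h{\left(52 \right)} - L{\left(k{\left(-7 \right)},-3 \right)} = 23 - \sqrt{\left(-2\right)^{2} + \left(-3\right)^{2}} = 23 - \sqrt{4 + 9} = 23 - \sqrt{13}$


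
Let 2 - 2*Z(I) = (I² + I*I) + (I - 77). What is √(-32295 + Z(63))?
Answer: 4*I*√2266 ≈ 190.41*I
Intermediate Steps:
Z(I) = 79/2 - I² - I/2 (Z(I) = 1 - ((I² + I*I) + (I - 77))/2 = 1 - ((I² + I²) + (-77 + I))/2 = 1 - (2*I² + (-77 + I))/2 = 1 - (-77 + I + 2*I²)/2 = 1 + (77/2 - I² - I/2) = 79/2 - I² - I/2)
√(-32295 + Z(63)) = √(-32295 + (79/2 - 1*63² - ½*63)) = √(-32295 + (79/2 - 1*3969 - 63/2)) = √(-32295 + (79/2 - 3969 - 63/2)) = √(-32295 - 3961) = √(-36256) = 4*I*√2266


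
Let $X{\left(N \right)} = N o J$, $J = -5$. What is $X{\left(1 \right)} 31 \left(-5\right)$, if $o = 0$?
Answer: $0$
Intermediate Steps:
$X{\left(N \right)} = 0$ ($X{\left(N \right)} = N 0 \left(-5\right) = 0 \left(-5\right) = 0$)
$X{\left(1 \right)} 31 \left(-5\right) = 0 \cdot 31 \left(-5\right) = 0 \left(-155\right) = 0$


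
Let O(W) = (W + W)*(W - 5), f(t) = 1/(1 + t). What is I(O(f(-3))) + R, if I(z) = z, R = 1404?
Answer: 2819/2 ≈ 1409.5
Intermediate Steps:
O(W) = 2*W*(-5 + W) (O(W) = (2*W)*(-5 + W) = 2*W*(-5 + W))
I(O(f(-3))) + R = 2*(-5 + 1/(1 - 3))/(1 - 3) + 1404 = 2*(-5 + 1/(-2))/(-2) + 1404 = 2*(-½)*(-5 - ½) + 1404 = 2*(-½)*(-11/2) + 1404 = 11/2 + 1404 = 2819/2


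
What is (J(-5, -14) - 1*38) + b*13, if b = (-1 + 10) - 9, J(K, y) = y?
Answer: -52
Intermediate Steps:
b = 0 (b = 9 - 9 = 0)
(J(-5, -14) - 1*38) + b*13 = (-14 - 1*38) + 0*13 = (-14 - 38) + 0 = -52 + 0 = -52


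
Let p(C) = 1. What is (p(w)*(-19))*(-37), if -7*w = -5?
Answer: 703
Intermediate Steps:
w = 5/7 (w = -1/7*(-5) = 5/7 ≈ 0.71429)
(p(w)*(-19))*(-37) = (1*(-19))*(-37) = -19*(-37) = 703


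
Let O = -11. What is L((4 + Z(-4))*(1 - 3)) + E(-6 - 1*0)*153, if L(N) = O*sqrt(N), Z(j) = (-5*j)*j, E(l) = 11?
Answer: 1683 - 22*sqrt(38) ≈ 1547.4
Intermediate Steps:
Z(j) = -5*j**2
L(N) = -11*sqrt(N)
L((4 + Z(-4))*(1 - 3)) + E(-6 - 1*0)*153 = -11*sqrt(2)*sqrt(-4 + 5*(-4)**2) + 11*153 = -11*2*sqrt(38) + 1683 = -22*sqrt(38) + 1683 = 1683 - 22*sqrt(38)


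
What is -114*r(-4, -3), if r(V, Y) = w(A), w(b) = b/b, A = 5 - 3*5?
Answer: -114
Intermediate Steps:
A = -10 (A = 5 - 15 = -10)
w(b) = 1
r(V, Y) = 1
-114*r(-4, -3) = -114*1 = -114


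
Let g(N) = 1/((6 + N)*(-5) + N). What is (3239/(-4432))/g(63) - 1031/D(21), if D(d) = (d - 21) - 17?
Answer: 10048579/37672 ≈ 266.74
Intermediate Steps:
g(N) = 1/(-30 - 4*N) (g(N) = 1/((-30 - 5*N) + N) = 1/(-30 - 4*N))
D(d) = -38 + d (D(d) = (-21 + d) - 17 = -38 + d)
(3239/(-4432))/g(63) - 1031/D(21) = (3239/(-4432))/((-1/(30 + 4*63))) - 1031/(-38 + 21) = (3239*(-1/4432))/((-1/(30 + 252))) - 1031/(-17) = -3239/(4432*((-1/282))) - 1031*(-1/17) = -3239/(4432*((-1*1/282))) + 1031/17 = -3239/(4432*(-1/282)) + 1031/17 = -3239/4432*(-282) + 1031/17 = 456699/2216 + 1031/17 = 10048579/37672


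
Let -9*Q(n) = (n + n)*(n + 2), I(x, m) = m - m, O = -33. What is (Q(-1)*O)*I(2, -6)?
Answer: 0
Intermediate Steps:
I(x, m) = 0
Q(n) = -2*n*(2 + n)/9 (Q(n) = -(n + n)*(n + 2)/9 = -2*n*(2 + n)/9)
(Q(-1)*O)*I(2, -6) = (-2/9*(-1)*(2 - 1)*(-33))*0 = (-2/9*(-1)*1*(-33))*0 = ((2/9)*(-33))*0 = -22/3*0 = 0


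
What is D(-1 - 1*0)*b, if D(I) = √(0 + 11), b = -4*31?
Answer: -124*√11 ≈ -411.26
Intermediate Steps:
b = -124
D(I) = √11
D(-1 - 1*0)*b = √11*(-124) = -124*√11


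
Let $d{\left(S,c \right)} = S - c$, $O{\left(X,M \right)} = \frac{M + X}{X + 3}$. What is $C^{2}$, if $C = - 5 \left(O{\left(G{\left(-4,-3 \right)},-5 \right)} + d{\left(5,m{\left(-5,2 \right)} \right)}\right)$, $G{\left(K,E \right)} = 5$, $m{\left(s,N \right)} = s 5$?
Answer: $22500$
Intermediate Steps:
$m{\left(s,N \right)} = 5 s$
$O{\left(X,M \right)} = \frac{M + X}{3 + X}$
$C = -150$ ($C = - 5 \left(\frac{-5 + 5}{3 + 5} - \left(-5 + 5 \left(-5\right)\right)\right) = - 5 \left(\frac{1}{8} \cdot 0 + \left(5 - -25\right)\right) = - 5 \left(\frac{1}{8} \cdot 0 + \left(5 + 25\right)\right) = - 5 \left(0 + 30\right) = \left(-5\right) 30 = -150$)
$C^{2} = \left(-150\right)^{2} = 22500$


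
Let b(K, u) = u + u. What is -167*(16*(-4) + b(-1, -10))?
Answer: 14028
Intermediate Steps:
b(K, u) = 2*u
-167*(16*(-4) + b(-1, -10)) = -167*(16*(-4) + 2*(-10)) = -167*(-64 - 20) = -167*(-84) = 14028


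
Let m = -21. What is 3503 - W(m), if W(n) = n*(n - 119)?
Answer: 563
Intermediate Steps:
W(n) = n*(-119 + n)
3503 - W(m) = 3503 - (-21)*(-119 - 21) = 3503 - (-21)*(-140) = 3503 - 1*2940 = 3503 - 2940 = 563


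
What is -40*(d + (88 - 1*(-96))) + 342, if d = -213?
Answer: 1502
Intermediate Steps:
-40*(d + (88 - 1*(-96))) + 342 = -40*(-213 + (88 - 1*(-96))) + 342 = -40*(-213 + (88 + 96)) + 342 = -40*(-213 + 184) + 342 = -40*(-29) + 342 = 1160 + 342 = 1502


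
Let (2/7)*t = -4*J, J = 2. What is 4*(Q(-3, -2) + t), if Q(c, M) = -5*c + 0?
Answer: -52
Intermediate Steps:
t = -28 (t = 7*(-4*2)/2 = (7/2)*(-8) = -28)
Q(c, M) = -5*c
4*(Q(-3, -2) + t) = 4*(-5*(-3) - 28) = 4*(15 - 28) = 4*(-13) = -52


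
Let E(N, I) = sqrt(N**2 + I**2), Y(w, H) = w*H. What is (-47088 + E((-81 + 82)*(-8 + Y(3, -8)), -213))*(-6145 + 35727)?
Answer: -1392957216 + 29582*sqrt(46393) ≈ -1.3866e+9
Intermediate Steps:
Y(w, H) = H*w
E(N, I) = sqrt(I**2 + N**2)
(-47088 + E((-81 + 82)*(-8 + Y(3, -8)), -213))*(-6145 + 35727) = (-47088 + sqrt((-213)**2 + ((-81 + 82)*(-8 - 8*3))**2))*(-6145 + 35727) = (-47088 + sqrt(45369 + (1*(-8 - 24))**2))*29582 = (-47088 + sqrt(45369 + (1*(-32))**2))*29582 = (-47088 + sqrt(45369 + (-32)**2))*29582 = (-47088 + sqrt(45369 + 1024))*29582 = (-47088 + sqrt(46393))*29582 = -1392957216 + 29582*sqrt(46393)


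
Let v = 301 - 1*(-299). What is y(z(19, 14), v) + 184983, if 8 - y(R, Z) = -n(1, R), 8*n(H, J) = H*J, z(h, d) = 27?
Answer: 1479955/8 ≈ 1.8499e+5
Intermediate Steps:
v = 600 (v = 301 + 299 = 600)
n(H, J) = H*J/8 (n(H, J) = (H*J)/8 = H*J/8)
y(R, Z) = 8 + R/8 (y(R, Z) = 8 - (-1)*(⅛)*1*R = 8 - (-1)*R/8 = 8 + R/8)
y(z(19, 14), v) + 184983 = (8 + (⅛)*27) + 184983 = (8 + 27/8) + 184983 = 91/8 + 184983 = 1479955/8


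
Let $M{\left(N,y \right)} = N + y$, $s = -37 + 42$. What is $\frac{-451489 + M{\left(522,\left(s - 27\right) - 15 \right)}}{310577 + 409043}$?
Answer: $- \frac{112751}{179905} \approx -0.62673$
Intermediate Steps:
$s = 5$
$\frac{-451489 + M{\left(522,\left(s - 27\right) - 15 \right)}}{310577 + 409043} = \frac{-451489 + \left(522 + \left(\left(5 - 27\right) - 15\right)\right)}{310577 + 409043} = \frac{-451489 + \left(522 - 37\right)}{719620} = \left(-451489 + \left(522 - 37\right)\right) \frac{1}{719620} = \left(-451489 + 485\right) \frac{1}{719620} = \left(-451004\right) \frac{1}{719620} = - \frac{112751}{179905}$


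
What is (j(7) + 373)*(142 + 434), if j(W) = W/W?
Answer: 215424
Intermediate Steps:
j(W) = 1
(j(7) + 373)*(142 + 434) = (1 + 373)*(142 + 434) = 374*576 = 215424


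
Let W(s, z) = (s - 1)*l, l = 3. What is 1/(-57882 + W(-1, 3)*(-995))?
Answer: -1/51912 ≈ -1.9263e-5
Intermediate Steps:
W(s, z) = -3 + 3*s (W(s, z) = (s - 1)*3 = (-1 + s)*3 = -3 + 3*s)
1/(-57882 + W(-1, 3)*(-995)) = 1/(-57882 + (-3 + 3*(-1))*(-995)) = 1/(-57882 + (-3 - 3)*(-995)) = 1/(-57882 - 6*(-995)) = 1/(-57882 + 5970) = 1/(-51912) = -1/51912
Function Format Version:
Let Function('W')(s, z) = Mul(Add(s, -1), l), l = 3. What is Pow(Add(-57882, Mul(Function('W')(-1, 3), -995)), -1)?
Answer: Rational(-1, 51912) ≈ -1.9263e-5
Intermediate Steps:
Function('W')(s, z) = Add(-3, Mul(3, s)) (Function('W')(s, z) = Mul(Add(s, -1), 3) = Mul(Add(-1, s), 3) = Add(-3, Mul(3, s)))
Pow(Add(-57882, Mul(Function('W')(-1, 3), -995)), -1) = Pow(Add(-57882, Mul(Add(-3, Mul(3, -1)), -995)), -1) = Pow(Add(-57882, Mul(Add(-3, -3), -995)), -1) = Pow(Add(-57882, Mul(-6, -995)), -1) = Pow(Add(-57882, 5970), -1) = Pow(-51912, -1) = Rational(-1, 51912)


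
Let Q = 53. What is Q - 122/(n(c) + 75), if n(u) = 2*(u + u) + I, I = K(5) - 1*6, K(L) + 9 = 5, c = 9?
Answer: 5231/101 ≈ 51.792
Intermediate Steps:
K(L) = -4 (K(L) = -9 + 5 = -4)
I = -10 (I = -4 - 1*6 = -4 - 6 = -10)
n(u) = -10 + 4*u (n(u) = 2*(u + u) - 10 = 2*(2*u) - 10 = 4*u - 10 = -10 + 4*u)
Q - 122/(n(c) + 75) = 53 - 122/((-10 + 4*9) + 75) = 53 - 122/((-10 + 36) + 75) = 53 - 122/(26 + 75) = 53 - 122/101 = 5231/101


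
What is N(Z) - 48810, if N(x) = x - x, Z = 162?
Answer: -48810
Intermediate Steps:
N(x) = 0
N(Z) - 48810 = 0 - 48810 = -48810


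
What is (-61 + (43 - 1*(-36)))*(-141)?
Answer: -2538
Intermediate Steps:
(-61 + (43 - 1*(-36)))*(-141) = (-61 + (43 + 36))*(-141) = (-61 + 79)*(-141) = 18*(-141) = -2538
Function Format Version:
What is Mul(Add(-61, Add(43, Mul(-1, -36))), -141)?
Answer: -2538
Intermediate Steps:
Mul(Add(-61, Add(43, Mul(-1, -36))), -141) = Mul(Add(-61, Add(43, 36)), -141) = Mul(Add(-61, 79), -141) = Mul(18, -141) = -2538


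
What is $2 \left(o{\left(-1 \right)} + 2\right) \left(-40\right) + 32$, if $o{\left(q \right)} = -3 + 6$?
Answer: $-368$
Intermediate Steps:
$o{\left(q \right)} = 3$
$2 \left(o{\left(-1 \right)} + 2\right) \left(-40\right) + 32 = 2 \left(3 + 2\right) \left(-40\right) + 32 = 2 \cdot 5 \left(-40\right) + 32 = 10 \left(-40\right) + 32 = -400 + 32 = -368$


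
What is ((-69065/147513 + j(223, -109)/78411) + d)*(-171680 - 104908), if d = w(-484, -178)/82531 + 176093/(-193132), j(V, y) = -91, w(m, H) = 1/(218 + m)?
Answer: 260193408820576883274116169/681126493920828345943 ≈ 3.8200e+5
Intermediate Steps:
d = -1932906570505/2119937153236 (d = 1/((218 - 484)*82531) + 176093/(-193132) = (1/82531)/(-266) + 176093*(-1/193132) = -1/266*1/82531 - 176093/193132 = -1/21953246 - 176093/193132 = -1932906570505/2119937153236 ≈ -0.91178)
((-69065/147513 + j(223, -109)/78411) + d)*(-171680 - 104908) = ((-69065/147513 - 91/78411) - 1932906570505/2119937153236)*(-171680 - 104908) = ((-69065*1/147513 - 91*1/78411) - 1932906570505/2119937153236)*(-276588) = ((-69065/147513 - 91/78411) - 1932906570505/2119937153236)*(-276588) = (-603208822/1285182427 - 1932906570505/2119937153236)*(-276588) = -3762902350363383563627/2724505975683313383772*(-276588) = 260193408820576883274116169/681126493920828345943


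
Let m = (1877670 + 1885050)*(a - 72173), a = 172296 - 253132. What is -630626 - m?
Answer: 575729393854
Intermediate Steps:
a = -80836
m = -575730024480 (m = (1877670 + 1885050)*(-80836 - 72173) = 3762720*(-153009) = -575730024480)
-630626 - m = -630626 - 1*(-575730024480) = -630626 + 575730024480 = 575729393854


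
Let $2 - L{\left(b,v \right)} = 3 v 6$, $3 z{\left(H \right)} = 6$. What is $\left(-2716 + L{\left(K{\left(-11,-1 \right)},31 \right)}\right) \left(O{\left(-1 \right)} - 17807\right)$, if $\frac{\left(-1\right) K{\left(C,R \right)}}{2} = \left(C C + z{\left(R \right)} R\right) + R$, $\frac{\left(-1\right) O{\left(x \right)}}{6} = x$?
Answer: $58244872$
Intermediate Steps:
$z{\left(H \right)} = 2$ ($z{\left(H \right)} = \frac{1}{3} \cdot 6 = 2$)
$O{\left(x \right)} = - 6 x$
$K{\left(C,R \right)} = - 6 R - 2 C^{2}$ ($K{\left(C,R \right)} = - 2 \left(\left(C C + 2 R\right) + R\right) = - 2 \left(\left(C^{2} + 2 R\right) + R\right) = - 2 \left(C^{2} + 3 R\right) = - 6 R - 2 C^{2}$)
$L{\left(b,v \right)} = 2 - 18 v$ ($L{\left(b,v \right)} = 2 - 3 v 6 = 2 - 18 v$)
$\left(-2716 + L{\left(K{\left(-11,-1 \right)},31 \right)}\right) \left(O{\left(-1 \right)} - 17807\right) = \left(-2716 + \left(2 - 558\right)\right) \left(\left(-6\right) \left(-1\right) - 17807\right) = \left(-2716 + \left(2 - 558\right)\right) \left(6 - 17807\right) = \left(-2716 - 556\right) \left(-17801\right) = \left(-3272\right) \left(-17801\right) = 58244872$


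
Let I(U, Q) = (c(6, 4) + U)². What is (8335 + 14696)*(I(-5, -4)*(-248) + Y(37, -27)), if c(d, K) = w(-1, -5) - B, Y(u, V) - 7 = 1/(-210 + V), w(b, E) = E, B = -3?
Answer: -22097215782/79 ≈ -2.7971e+8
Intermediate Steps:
Y(u, V) = 7 + 1/(-210 + V)
c(d, K) = -2 (c(d, K) = -5 - 1*(-3) = -5 + 3 = -2)
I(U, Q) = (-2 + U)²
(8335 + 14696)*(I(-5, -4)*(-248) + Y(37, -27)) = (8335 + 14696)*((-2 - 5)²*(-248) + (-1469 + 7*(-27))/(-210 - 27)) = 23031*((-7)²*(-248) + (-1469 - 189)/(-237)) = 23031*(49*(-248) - 1/237*(-1658)) = 23031*(-12152 + 1658/237) = 23031*(-2878366/237) = -22097215782/79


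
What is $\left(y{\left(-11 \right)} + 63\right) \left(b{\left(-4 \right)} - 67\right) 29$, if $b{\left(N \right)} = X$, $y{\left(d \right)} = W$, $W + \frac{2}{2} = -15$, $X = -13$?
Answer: $-109040$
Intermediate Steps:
$W = -16$ ($W = -1 - 15 = -16$)
$y{\left(d \right)} = -16$
$b{\left(N \right)} = -13$
$\left(y{\left(-11 \right)} + 63\right) \left(b{\left(-4 \right)} - 67\right) 29 = \left(-16 + 63\right) \left(-13 - 67\right) 29 = 47 \left(-80\right) 29 = \left(-3760\right) 29 = -109040$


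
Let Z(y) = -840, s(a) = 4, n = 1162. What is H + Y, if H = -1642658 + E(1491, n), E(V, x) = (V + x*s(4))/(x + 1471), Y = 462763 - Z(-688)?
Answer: -3104445676/2633 ≈ -1.1791e+6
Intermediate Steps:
Y = 463603 (Y = 462763 - 1*(-840) = 462763 + 840 = 463603)
E(V, x) = (V + 4*x)/(1471 + x) (E(V, x) = (V + x*4)/(x + 1471) = (V + 4*x)/(1471 + x))
H = -4325112375/2633 (H = -1642658 + (1491 + 4*1162)/(1471 + 1162) = -1642658 + (1491 + 4648)/2633 = -1642658 + (1/2633)*6139 = -1642658 + 6139/2633 = -4325112375/2633 ≈ -1.6427e+6)
H + Y = -4325112375/2633 + 463603 = -3104445676/2633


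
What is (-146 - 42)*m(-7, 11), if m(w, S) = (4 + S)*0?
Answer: 0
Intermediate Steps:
m(w, S) = 0
(-146 - 42)*m(-7, 11) = (-146 - 42)*0 = -188*0 = 0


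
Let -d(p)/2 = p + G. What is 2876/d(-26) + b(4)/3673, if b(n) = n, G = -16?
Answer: 2640971/77133 ≈ 34.239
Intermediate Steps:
d(p) = 32 - 2*p (d(p) = -2*(p - 16) = -2*(-16 + p) = 32 - 2*p)
2876/d(-26) + b(4)/3673 = 2876/(32 - 2*(-26)) + 4/3673 = 2876/(32 + 52) + 4*(1/3673) = 2876/84 + 4/3673 = 2876*(1/84) + 4/3673 = 719/21 + 4/3673 = 2640971/77133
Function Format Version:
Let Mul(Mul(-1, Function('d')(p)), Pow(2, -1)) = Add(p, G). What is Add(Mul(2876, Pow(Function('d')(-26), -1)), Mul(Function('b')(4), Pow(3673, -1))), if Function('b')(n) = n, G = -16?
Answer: Rational(2640971, 77133) ≈ 34.239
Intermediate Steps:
Function('d')(p) = Add(32, Mul(-2, p)) (Function('d')(p) = Mul(-2, Add(p, -16)) = Mul(-2, Add(-16, p)) = Add(32, Mul(-2, p)))
Add(Mul(2876, Pow(Function('d')(-26), -1)), Mul(Function('b')(4), Pow(3673, -1))) = Add(Mul(2876, Pow(Add(32, Mul(-2, -26)), -1)), Mul(4, Pow(3673, -1))) = Add(Mul(2876, Pow(Add(32, 52), -1)), Mul(4, Rational(1, 3673))) = Add(Mul(2876, Pow(84, -1)), Rational(4, 3673)) = Add(Mul(2876, Rational(1, 84)), Rational(4, 3673)) = Add(Rational(719, 21), Rational(4, 3673)) = Rational(2640971, 77133)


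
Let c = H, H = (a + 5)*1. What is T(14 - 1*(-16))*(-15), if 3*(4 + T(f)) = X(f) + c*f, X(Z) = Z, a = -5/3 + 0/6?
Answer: -590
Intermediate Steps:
a = -5/3 (a = -5*⅓ + 0*(⅙) = -5/3 + 0 = -5/3 ≈ -1.6667)
H = 10/3 (H = (-5/3 + 5)*1 = (10/3)*1 = 10/3 ≈ 3.3333)
c = 10/3 ≈ 3.3333
T(f) = -4 + 13*f/9 (T(f) = -4 + (f + 10*f/3)/3 = -4 + (13*f/3)/3 = -4 + 13*f/9)
T(14 - 1*(-16))*(-15) = (-4 + 13*(14 - 1*(-16))/9)*(-15) = (-4 + 13*(14 + 16)/9)*(-15) = (-4 + (13/9)*30)*(-15) = (-4 + 130/3)*(-15) = (118/3)*(-15) = -590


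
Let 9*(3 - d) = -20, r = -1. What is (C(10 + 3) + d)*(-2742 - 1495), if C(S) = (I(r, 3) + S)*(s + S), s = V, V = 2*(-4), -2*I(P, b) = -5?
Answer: -6308893/18 ≈ -3.5049e+5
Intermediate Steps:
I(P, b) = 5/2 (I(P, b) = -½*(-5) = 5/2)
d = 47/9 (d = 3 - ⅑*(-20) = 3 + 20/9 = 47/9 ≈ 5.2222)
V = -8
s = -8
C(S) = (-8 + S)*(5/2 + S) (C(S) = (5/2 + S)*(-8 + S) = (-8 + S)*(5/2 + S))
(C(10 + 3) + d)*(-2742 - 1495) = ((-20 + (10 + 3)² - 11*(10 + 3)/2) + 47/9)*(-2742 - 1495) = ((-20 + 13² - 11/2*13) + 47/9)*(-4237) = ((-20 + 169 - 143/2) + 47/9)*(-4237) = (155/2 + 47/9)*(-4237) = (1489/18)*(-4237) = -6308893/18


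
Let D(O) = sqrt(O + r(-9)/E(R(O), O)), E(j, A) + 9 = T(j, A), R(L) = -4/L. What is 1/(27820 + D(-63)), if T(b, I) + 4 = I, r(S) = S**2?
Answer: 2114320/58820387269 - 6*I*sqrt(10279)/58820387269 ≈ 3.5945e-5 - 1.0342e-8*I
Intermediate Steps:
T(b, I) = -4 + I
E(j, A) = -13 + A (E(j, A) = -9 + (-4 + A) = -13 + A)
D(O) = sqrt(O + 81/(-13 + O)) (D(O) = sqrt(O + (-9)**2/(-13 + O)) = sqrt(O + 81/(-13 + O)))
1/(27820 + D(-63)) = 1/(27820 + sqrt((81 - 63*(-13 - 63))/(-13 - 63))) = 1/(27820 + sqrt((81 - 63*(-76))/(-76))) = 1/(27820 + sqrt(-(81 + 4788)/76)) = 1/(27820 + sqrt(-1/76*4869)) = 1/(27820 + sqrt(-4869/76)) = 1/(27820 + 3*I*sqrt(10279)/38)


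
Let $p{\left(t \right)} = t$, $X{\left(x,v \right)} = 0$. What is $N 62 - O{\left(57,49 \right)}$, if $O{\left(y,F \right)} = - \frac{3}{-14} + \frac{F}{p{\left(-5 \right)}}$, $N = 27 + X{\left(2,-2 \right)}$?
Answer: $\frac{117851}{70} \approx 1683.6$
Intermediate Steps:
$N = 27$ ($N = 27 + 0 = 27$)
$O{\left(y,F \right)} = \frac{3}{14} - \frac{F}{5}$ ($O{\left(y,F \right)} = - \frac{3}{-14} + \frac{F}{-5} = \left(-3\right) \left(- \frac{1}{14}\right) + F \left(- \frac{1}{5}\right) = \frac{3}{14} - \frac{F}{5}$)
$N 62 - O{\left(57,49 \right)} = 27 \cdot 62 - \left(\frac{3}{14} - \frac{49}{5}\right) = 1674 - \left(\frac{3}{14} - \frac{49}{5}\right) = 1674 - - \frac{671}{70} = 1674 + \frac{671}{70} = \frac{117851}{70}$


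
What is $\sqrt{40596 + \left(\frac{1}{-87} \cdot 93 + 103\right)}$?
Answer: $\frac{4 \sqrt{2139185}}{29} \approx 201.74$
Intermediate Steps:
$\sqrt{40596 + \left(\frac{1}{-87} \cdot 93 + 103\right)} = \sqrt{40596 + \left(\left(- \frac{1}{87}\right) 93 + 103\right)} = \sqrt{40596 + \left(- \frac{31}{29} + 103\right)} = \sqrt{40596 + \frac{2956}{29}} = \sqrt{\frac{1180240}{29}} = \frac{4 \sqrt{2139185}}{29}$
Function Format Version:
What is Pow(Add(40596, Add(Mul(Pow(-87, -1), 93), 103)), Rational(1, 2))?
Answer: Mul(Rational(4, 29), Pow(2139185, Rational(1, 2))) ≈ 201.74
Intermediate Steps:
Pow(Add(40596, Add(Mul(Pow(-87, -1), 93), 103)), Rational(1, 2)) = Pow(Add(40596, Add(Mul(Rational(-1, 87), 93), 103)), Rational(1, 2)) = Pow(Add(40596, Add(Rational(-31, 29), 103)), Rational(1, 2)) = Pow(Add(40596, Rational(2956, 29)), Rational(1, 2)) = Pow(Rational(1180240, 29), Rational(1, 2)) = Mul(Rational(4, 29), Pow(2139185, Rational(1, 2)))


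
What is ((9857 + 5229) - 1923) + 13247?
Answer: 26410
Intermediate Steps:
((9857 + 5229) - 1923) + 13247 = (15086 - 1923) + 13247 = 13163 + 13247 = 26410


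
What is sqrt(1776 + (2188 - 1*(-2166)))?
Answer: sqrt(6130) ≈ 78.294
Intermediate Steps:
sqrt(1776 + (2188 - 1*(-2166))) = sqrt(1776 + (2188 + 2166)) = sqrt(1776 + 4354) = sqrt(6130)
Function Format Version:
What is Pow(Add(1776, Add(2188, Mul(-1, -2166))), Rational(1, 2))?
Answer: Pow(6130, Rational(1, 2)) ≈ 78.294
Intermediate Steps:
Pow(Add(1776, Add(2188, Mul(-1, -2166))), Rational(1, 2)) = Pow(Add(1776, Add(2188, 2166)), Rational(1, 2)) = Pow(Add(1776, 4354), Rational(1, 2)) = Pow(6130, Rational(1, 2))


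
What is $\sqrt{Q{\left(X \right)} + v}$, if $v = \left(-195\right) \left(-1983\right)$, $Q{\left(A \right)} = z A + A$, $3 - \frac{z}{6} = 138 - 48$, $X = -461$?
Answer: $\sqrt{626866} \approx 791.75$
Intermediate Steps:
$z = -522$ ($z = 18 - 6 \left(138 - 48\right) = 18 - 540 = -522$)
$Q{\left(A \right)} = - 521 A$ ($Q{\left(A \right)} = - 522 A + A = - 521 A$)
$v = 386685$
$\sqrt{Q{\left(X \right)} + v} = \sqrt{\left(-521\right) \left(-461\right) + 386685} = \sqrt{240181 + 386685} = \sqrt{626866}$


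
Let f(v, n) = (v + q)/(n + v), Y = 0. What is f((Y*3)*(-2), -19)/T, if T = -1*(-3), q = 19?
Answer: -⅓ ≈ -0.33333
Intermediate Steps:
f(v, n) = (19 + v)/(n + v) (f(v, n) = (v + 19)/(n + v) = (19 + v)/(n + v))
T = 3
f((Y*3)*(-2), -19)/T = ((19 + (0*3)*(-2))/(-19 + (0*3)*(-2)))/3 = ((19 + 0*(-2))/(-19 + 0*(-2)))*(⅓) = ((19 + 0)/(-19 + 0))*(⅓) = (19/(-19))*(⅓) = -1/19*19*(⅓) = -1*⅓ = -⅓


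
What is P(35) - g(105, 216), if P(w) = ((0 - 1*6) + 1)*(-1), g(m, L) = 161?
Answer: -156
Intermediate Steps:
P(w) = 5 (P(w) = ((0 - 6) + 1)*(-1) = (-6 + 1)*(-1) = -5*(-1) = 5)
P(35) - g(105, 216) = 5 - 1*161 = 5 - 161 = -156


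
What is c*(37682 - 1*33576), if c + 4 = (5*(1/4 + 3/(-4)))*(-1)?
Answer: -6159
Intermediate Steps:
c = -3/2 (c = -4 + (5*(1/4 + 3/(-4)))*(-1) = -4 + (5*(1*(¼) + 3*(-¼)))*(-1) = -4 + (5*(¼ - ¾))*(-1) = -4 + (5*(-½))*(-1) = -4 - 5/2*(-1) = -4 + 5/2 = -3/2 ≈ -1.5000)
c*(37682 - 1*33576) = -3*(37682 - 1*33576)/2 = -3*(37682 - 33576)/2 = -3/2*4106 = -6159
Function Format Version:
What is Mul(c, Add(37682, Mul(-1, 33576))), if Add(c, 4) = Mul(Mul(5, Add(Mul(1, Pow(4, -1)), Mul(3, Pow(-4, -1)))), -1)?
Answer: -6159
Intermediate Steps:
c = Rational(-3, 2) (c = Add(-4, Mul(Mul(5, Add(Mul(1, Pow(4, -1)), Mul(3, Pow(-4, -1)))), -1)) = Add(-4, Mul(Mul(5, Add(Mul(1, Rational(1, 4)), Mul(3, Rational(-1, 4)))), -1)) = Add(-4, Mul(Mul(5, Add(Rational(1, 4), Rational(-3, 4))), -1)) = Add(-4, Mul(Mul(5, Rational(-1, 2)), -1)) = Add(-4, Mul(Rational(-5, 2), -1)) = Add(-4, Rational(5, 2)) = Rational(-3, 2) ≈ -1.5000)
Mul(c, Add(37682, Mul(-1, 33576))) = Mul(Rational(-3, 2), Add(37682, Mul(-1, 33576))) = Mul(Rational(-3, 2), Add(37682, -33576)) = Mul(Rational(-3, 2), 4106) = -6159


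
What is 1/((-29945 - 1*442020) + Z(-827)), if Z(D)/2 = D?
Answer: -1/473619 ≈ -2.1114e-6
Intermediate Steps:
Z(D) = 2*D
1/((-29945 - 1*442020) + Z(-827)) = 1/((-29945 - 1*442020) + 2*(-827)) = 1/((-29945 - 442020) - 1654) = 1/(-471965 - 1654) = 1/(-473619) = -1/473619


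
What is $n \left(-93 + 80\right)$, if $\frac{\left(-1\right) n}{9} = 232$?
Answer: $27144$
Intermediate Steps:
$n = -2088$ ($n = \left(-9\right) 232 = -2088$)
$n \left(-93 + 80\right) = - 2088 \left(-93 + 80\right) = \left(-2088\right) \left(-13\right) = 27144$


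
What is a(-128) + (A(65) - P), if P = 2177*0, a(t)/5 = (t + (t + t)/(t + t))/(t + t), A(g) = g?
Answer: 17275/256 ≈ 67.480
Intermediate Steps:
a(t) = 5*(1 + t)/(2*t) (a(t) = 5*((t + (t + t)/(t + t))/(t + t)) = 5*((t + (2*t)/((2*t)))/((2*t))) = 5*((t + (2*t)*(1/(2*t)))*(1/(2*t))) = 5*((t + 1)*(1/(2*t))) = 5*((1 + t)*(1/(2*t))) = 5*((1 + t)/(2*t)) = 5*(1 + t)/(2*t))
P = 0
a(-128) + (A(65) - P) = (5/2)*(1 - 128)/(-128) + (65 - 1*0) = (5/2)*(-1/128)*(-127) + (65 + 0) = 635/256 + 65 = 17275/256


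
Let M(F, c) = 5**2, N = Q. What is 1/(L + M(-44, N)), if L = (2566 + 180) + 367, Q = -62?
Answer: 1/3138 ≈ 0.00031867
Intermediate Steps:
N = -62
M(F, c) = 25
L = 3113 (L = 2746 + 367 = 3113)
1/(L + M(-44, N)) = 1/(3113 + 25) = 1/3138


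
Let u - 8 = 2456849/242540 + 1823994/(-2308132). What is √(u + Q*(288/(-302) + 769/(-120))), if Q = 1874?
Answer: I*√13845934022423152147614298110030/31699486735230 ≈ 117.38*I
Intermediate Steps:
u = 2426713743387/139953583820 (u = 8 + (2456849/242540 + 1823994/(-2308132)) = 8 + (2456849*(1/242540) + 1823994*(-1/2308132)) = 8 + (2456849/242540 - 911997/1154066) = 8 + 1307085072827/139953583820 = 2426713743387/139953583820 ≈ 17.339)
√(u + Q*(288/(-302) + 769/(-120))) = √(2426713743387/139953583820 + 1874*(288/(-302) + 769/(-120))) = √(2426713743387/139953583820 + 1874*(288*(-1/302) + 769*(-1/120))) = √(2426713743387/139953583820 + 1874*(-144/151 - 769/120)) = √(2426713743387/139953583820 + 1874*(-133399/18120)) = √(2426713743387/139953583820 - 124994863/9060) = √(-436787325235620761/31699486735230) = I*√13845934022423152147614298110030/31699486735230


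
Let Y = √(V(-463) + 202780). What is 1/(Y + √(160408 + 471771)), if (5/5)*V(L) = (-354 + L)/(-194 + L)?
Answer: 219/(√9725591221 + 219*√632179) ≈ 0.00080295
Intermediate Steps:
V(L) = (-354 + L)/(-194 + L)
Y = √9725591221/219 (Y = √((-354 - 463)/(-194 - 463) + 202780) = √(-817/(-657) + 202780) = √(-1/657*(-817) + 202780) = √(817/657 + 202780) = √(133227277/657) = √9725591221/219 ≈ 450.31)
1/(Y + √(160408 + 471771)) = 1/(√9725591221/219 + √(160408 + 471771)) = 1/(√9725591221/219 + √632179) = 1/(√632179 + √9725591221/219)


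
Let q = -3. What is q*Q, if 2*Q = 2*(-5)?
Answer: 15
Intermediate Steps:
Q = -5 (Q = (2*(-5))/2 = (½)*(-10) = -5)
q*Q = -3*(-5) = 15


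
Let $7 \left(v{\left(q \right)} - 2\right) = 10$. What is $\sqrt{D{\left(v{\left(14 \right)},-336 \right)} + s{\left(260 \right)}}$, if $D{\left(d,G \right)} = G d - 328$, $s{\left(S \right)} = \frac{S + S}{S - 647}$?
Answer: $\frac{4 i \sqrt{1540690}}{129} \approx 38.488 i$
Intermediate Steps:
$s{\left(S \right)} = \frac{2 S}{-647 + S}$
$v{\left(q \right)} = \frac{24}{7}$ ($v{\left(q \right)} = 2 + \frac{1}{7} \cdot 10 = 2 + \frac{10}{7} = \frac{24}{7}$)
$D{\left(d,G \right)} = -328 + G d$
$\sqrt{D{\left(v{\left(14 \right)},-336 \right)} + s{\left(260 \right)}} = \sqrt{\left(-328 - 1152\right) + 2 \cdot 260 \frac{1}{-647 + 260}} = \sqrt{\left(-328 - 1152\right) + 2 \cdot 260 \frac{1}{-387}} = \sqrt{-1480 + 2 \cdot 260 \left(- \frac{1}{387}\right)} = \sqrt{-1480 - \frac{520}{387}} = \sqrt{- \frac{573280}{387}} = \frac{4 i \sqrt{1540690}}{129}$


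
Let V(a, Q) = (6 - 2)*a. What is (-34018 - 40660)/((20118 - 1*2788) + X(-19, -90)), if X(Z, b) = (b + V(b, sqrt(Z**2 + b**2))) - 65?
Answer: -74678/16815 ≈ -4.4412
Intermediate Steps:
V(a, Q) = 4*a
X(Z, b) = -65 + 5*b (X(Z, b) = (b + 4*b) - 65 = 5*b - 65 = -65 + 5*b)
(-34018 - 40660)/((20118 - 1*2788) + X(-19, -90)) = (-34018 - 40660)/((20118 - 1*2788) + (-65 + 5*(-90))) = -74678/((20118 - 2788) + (-65 - 450)) = -74678/(17330 - 515) = -74678/16815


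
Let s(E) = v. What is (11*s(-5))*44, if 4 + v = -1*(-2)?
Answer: -968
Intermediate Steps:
v = -2 (v = -4 - 1*(-2) = -4 + 2 = -2)
s(E) = -2
(11*s(-5))*44 = (11*(-2))*44 = -22*44 = -968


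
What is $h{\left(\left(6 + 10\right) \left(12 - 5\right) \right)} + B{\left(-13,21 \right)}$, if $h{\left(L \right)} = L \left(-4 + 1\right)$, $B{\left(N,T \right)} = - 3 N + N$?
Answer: $-310$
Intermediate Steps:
$B{\left(N,T \right)} = - 2 N$
$h{\left(L \right)} = - 3 L$ ($h{\left(L \right)} = L \left(-3\right) = - 3 L$)
$h{\left(\left(6 + 10\right) \left(12 - 5\right) \right)} + B{\left(-13,21 \right)} = - 3 \left(6 + 10\right) \left(12 - 5\right) - -26 = - 3 \cdot 16 \cdot 7 + 26 = \left(-3\right) 112 + 26 = -336 + 26 = -310$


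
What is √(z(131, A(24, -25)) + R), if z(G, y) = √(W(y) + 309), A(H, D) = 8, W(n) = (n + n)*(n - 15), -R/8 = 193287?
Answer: √(-1546296 + √197) ≈ 1243.5*I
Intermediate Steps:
R = -1546296 (R = -8*193287 = -1546296)
W(n) = 2*n*(-15 + n) (W(n) = (2*n)*(-15 + n) = 2*n*(-15 + n))
z(G, y) = √(309 + 2*y*(-15 + y)) (z(G, y) = √(2*y*(-15 + y) + 309) = √(309 + 2*y*(-15 + y)))
√(z(131, A(24, -25)) + R) = √(√(309 + 2*8*(-15 + 8)) - 1546296) = √(√(309 + 2*8*(-7)) - 1546296) = √(√(309 - 112) - 1546296) = √(√197 - 1546296) = √(-1546296 + √197)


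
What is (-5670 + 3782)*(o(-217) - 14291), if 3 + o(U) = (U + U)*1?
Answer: 27806464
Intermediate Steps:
o(U) = -3 + 2*U (o(U) = -3 + (U + U)*1 = -3 + (2*U)*1 = -3 + 2*U)
(-5670 + 3782)*(o(-217) - 14291) = (-5670 + 3782)*((-3 + 2*(-217)) - 14291) = -1888*((-3 - 434) - 14291) = -1888*(-437 - 14291) = -1888*(-14728) = 27806464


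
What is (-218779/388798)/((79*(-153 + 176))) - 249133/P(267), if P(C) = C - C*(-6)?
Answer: -175999411745429/1320347510454 ≈ -133.30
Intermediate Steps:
P(C) = 7*C (P(C) = C - (-6)*C = C + 6*C = 7*C)
(-218779/388798)/((79*(-153 + 176))) - 249133/P(267) = (-218779/388798)/((79*(-153 + 176))) - 249133/(7*267) = (-218779*1/388798)/((79*23)) - 249133/1869 = -218779/388798/1817 - 249133*1/1869 = -218779/388798*1/1817 - 249133/1869 = -218779/706445966 - 249133/1869 = -175999411745429/1320347510454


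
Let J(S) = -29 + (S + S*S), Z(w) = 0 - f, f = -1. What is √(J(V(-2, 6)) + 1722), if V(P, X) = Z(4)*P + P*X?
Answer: 25*√3 ≈ 43.301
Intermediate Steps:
Z(w) = 1 (Z(w) = 0 - 1*(-1) = 0 + 1 = 1)
V(P, X) = P + P*X (V(P, X) = 1*P + P*X = P + P*X)
J(S) = -29 + S + S² (J(S) = -29 + (S + S²) = -29 + S + S²)
√(J(V(-2, 6)) + 1722) = √((-29 - 2*(1 + 6) + (-2*(1 + 6))²) + 1722) = √((-29 - 2*7 + (-2*7)²) + 1722) = √((-29 - 14 + (-14)²) + 1722) = √((-29 - 14 + 196) + 1722) = √(153 + 1722) = √1875 = 25*√3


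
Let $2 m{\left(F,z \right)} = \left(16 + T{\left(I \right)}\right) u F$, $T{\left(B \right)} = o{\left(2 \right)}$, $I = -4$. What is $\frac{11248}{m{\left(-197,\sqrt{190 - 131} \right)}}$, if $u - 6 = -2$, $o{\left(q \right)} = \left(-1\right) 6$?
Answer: $- \frac{2812}{985} \approx -2.8548$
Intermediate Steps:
$o{\left(q \right)} = -6$
$u = 4$ ($u = 6 - 2 = 4$)
$T{\left(B \right)} = -6$
$m{\left(F,z \right)} = 20 F$ ($m{\left(F,z \right)} = \frac{\left(16 - 6\right) 4 F}{2} = \frac{10 \cdot 4 F}{2} = \frac{40 F}{2} = 20 F$)
$\frac{11248}{m{\left(-197,\sqrt{190 - 131} \right)}} = \frac{11248}{20 \left(-197\right)} = \frac{11248}{-3940} = 11248 \left(- \frac{1}{3940}\right) = - \frac{2812}{985}$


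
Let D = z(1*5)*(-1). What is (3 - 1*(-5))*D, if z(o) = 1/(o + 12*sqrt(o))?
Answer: 8/139 - 96*sqrt(5)/695 ≈ -0.25131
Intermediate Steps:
D = -1/(5 + 12*sqrt(5)) (D = -1/(1*5 + 12*sqrt(1*5)) = -1/(5 + 12*sqrt(5)) ≈ -0.031414)
(3 - 1*(-5))*D = (3 - 1*(-5))*(1/139 - 12*sqrt(5)/695) = (3 + 5)*(1/139 - 12*sqrt(5)/695) = 8*(1/139 - 12*sqrt(5)/695) = 8/139 - 96*sqrt(5)/695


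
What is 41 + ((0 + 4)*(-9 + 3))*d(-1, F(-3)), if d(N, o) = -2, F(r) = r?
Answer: 89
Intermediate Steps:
41 + ((0 + 4)*(-9 + 3))*d(-1, F(-3)) = 41 + ((0 + 4)*(-9 + 3))*(-2) = 41 + (4*(-6))*(-2) = 41 - 24*(-2) = 41 + 48 = 89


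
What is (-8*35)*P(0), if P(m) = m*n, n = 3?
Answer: 0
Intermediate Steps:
P(m) = 3*m (P(m) = m*3 = 3*m)
(-8*35)*P(0) = (-8*35)*(3*0) = -280*0 = 0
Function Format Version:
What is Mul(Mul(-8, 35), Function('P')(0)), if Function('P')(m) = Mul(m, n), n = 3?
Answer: 0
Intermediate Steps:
Function('P')(m) = Mul(3, m) (Function('P')(m) = Mul(m, 3) = Mul(3, m))
Mul(Mul(-8, 35), Function('P')(0)) = Mul(Mul(-8, 35), Mul(3, 0)) = Mul(-280, 0) = 0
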